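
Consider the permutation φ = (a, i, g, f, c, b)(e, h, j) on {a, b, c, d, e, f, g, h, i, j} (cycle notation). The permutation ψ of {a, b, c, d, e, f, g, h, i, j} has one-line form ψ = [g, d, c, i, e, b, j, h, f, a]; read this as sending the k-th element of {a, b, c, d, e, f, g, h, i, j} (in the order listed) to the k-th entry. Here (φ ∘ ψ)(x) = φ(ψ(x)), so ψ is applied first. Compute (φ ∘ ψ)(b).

d

ψ(b) = d, then φ(d) = d; composing gives (φ ∘ ψ)(b) = d.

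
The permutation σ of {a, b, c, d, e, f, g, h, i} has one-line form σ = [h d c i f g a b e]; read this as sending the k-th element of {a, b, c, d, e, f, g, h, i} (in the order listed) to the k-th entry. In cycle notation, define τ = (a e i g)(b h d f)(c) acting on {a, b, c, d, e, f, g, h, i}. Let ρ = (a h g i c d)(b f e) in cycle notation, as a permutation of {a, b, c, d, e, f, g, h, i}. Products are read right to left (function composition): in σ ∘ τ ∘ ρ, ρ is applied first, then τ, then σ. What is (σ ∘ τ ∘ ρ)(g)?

(σ ∘ τ ∘ ρ)(g) = σ(τ(ρ(g))). ρ(g) = i, then τ(i) = g, then σ(g) = a, so the result is a.

a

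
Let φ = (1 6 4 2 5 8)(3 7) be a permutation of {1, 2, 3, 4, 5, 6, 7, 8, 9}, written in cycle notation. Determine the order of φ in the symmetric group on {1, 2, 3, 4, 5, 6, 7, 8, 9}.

6

The disjoint cycles have lengths 6, 2, 1.
The order is lcm(6, 2) = 6.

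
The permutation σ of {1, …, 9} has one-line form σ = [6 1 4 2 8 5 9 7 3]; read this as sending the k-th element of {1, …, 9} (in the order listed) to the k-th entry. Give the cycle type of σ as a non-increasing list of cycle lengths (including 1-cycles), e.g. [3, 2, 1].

The disjoint cycles are (1, 6, 5, 8, 7, 9, 3, 4, 2), with lengths 9 in non-increasing order.

[9]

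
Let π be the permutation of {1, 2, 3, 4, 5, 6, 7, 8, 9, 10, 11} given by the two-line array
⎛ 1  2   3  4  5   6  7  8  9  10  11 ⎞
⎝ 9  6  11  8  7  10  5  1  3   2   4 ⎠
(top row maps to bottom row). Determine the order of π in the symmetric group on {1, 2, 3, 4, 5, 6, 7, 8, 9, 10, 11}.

6

Decomposing into disjoint cycles gives cycle lengths 6, 3, 2.
The order of π is the least common multiple of its cycle lengths: lcm(6, 3, 2) = 6.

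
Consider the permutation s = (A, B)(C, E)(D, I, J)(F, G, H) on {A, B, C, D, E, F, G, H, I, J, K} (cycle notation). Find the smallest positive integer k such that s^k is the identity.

The disjoint cycles have lengths 3, 3, 2, 2, 1.
The order of s is the least common multiple of its cycle lengths: lcm(3, 3, 2, 2) = 6.

6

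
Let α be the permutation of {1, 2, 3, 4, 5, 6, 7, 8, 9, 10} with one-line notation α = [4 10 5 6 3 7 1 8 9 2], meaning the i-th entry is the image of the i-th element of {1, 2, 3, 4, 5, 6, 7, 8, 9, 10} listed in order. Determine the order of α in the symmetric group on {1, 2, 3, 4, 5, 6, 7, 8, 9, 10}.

4

Decomposing into disjoint cycles gives cycle lengths 4, 2, 2, 1, 1.
The order of α is the least common multiple of its cycle lengths: lcm(4, 2, 2) = 4.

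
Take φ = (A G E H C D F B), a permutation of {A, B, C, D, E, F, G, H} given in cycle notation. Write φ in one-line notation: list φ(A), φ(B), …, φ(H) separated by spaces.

G A D F H B E C

Image by image: A→G, B→A, C→D, D→F, E→H, F→B, G→E, H→C.
So the one-line form is G A D F H B E C.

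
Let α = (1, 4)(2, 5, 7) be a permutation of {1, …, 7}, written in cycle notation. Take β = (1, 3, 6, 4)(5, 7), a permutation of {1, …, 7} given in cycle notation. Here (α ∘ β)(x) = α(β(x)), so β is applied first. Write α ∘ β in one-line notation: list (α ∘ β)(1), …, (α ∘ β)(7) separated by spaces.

For each element, apply β then α: 1 → 3 → 3; 2 → 2 → 5; 3 → 6 → 6; 4 → 1 → 4; 5 → 7 → 2; 6 → 4 → 1; 7 → 5 → 7.
So α ∘ β in one-line form is 3 5 6 4 2 1 7.

3 5 6 4 2 1 7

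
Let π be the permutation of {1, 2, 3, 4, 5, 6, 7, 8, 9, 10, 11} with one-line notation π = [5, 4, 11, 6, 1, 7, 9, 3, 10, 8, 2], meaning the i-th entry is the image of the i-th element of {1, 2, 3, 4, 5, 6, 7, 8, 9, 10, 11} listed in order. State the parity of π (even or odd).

odd

In disjoint-cycle form the cycle lengths are 9, 2.
A cycle of length ℓ contributes ℓ−1 transpositions, so π is a product of 8 + 1 = 9 transpositions — odd.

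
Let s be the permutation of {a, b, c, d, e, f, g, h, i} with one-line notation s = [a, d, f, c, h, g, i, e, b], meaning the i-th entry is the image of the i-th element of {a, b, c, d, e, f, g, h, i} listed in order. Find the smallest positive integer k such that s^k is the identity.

6

The disjoint-cycle form of s has cycle lengths 6, 2, 1.
Since disjoint cycles commute, ord(s) = lcm(6, 2) = 6.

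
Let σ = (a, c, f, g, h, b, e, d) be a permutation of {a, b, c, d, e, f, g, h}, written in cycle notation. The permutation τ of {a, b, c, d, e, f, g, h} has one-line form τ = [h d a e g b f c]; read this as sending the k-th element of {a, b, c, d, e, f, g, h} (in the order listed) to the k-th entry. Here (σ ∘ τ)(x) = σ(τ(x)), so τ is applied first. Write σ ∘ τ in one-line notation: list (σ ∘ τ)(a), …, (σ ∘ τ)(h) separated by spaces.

For each element, apply τ then σ: a → h → b; b → d → a; c → a → c; d → e → d; e → g → h; f → b → e; g → f → g; h → c → f.
So σ ∘ τ in one-line form is b a c d h e g f.

b a c d h e g f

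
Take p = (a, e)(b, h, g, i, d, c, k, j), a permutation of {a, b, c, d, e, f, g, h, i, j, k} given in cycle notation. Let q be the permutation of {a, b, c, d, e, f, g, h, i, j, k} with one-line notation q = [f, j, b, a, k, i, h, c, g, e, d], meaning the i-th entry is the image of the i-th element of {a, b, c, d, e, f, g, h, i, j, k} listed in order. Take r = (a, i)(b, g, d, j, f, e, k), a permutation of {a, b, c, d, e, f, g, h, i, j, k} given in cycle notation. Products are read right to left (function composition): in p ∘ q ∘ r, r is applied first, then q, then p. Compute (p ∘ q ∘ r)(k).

b

Chase k: r(k) = b; q(b) = j; p(j) = b. Hence (p ∘ q ∘ r)(k) = b.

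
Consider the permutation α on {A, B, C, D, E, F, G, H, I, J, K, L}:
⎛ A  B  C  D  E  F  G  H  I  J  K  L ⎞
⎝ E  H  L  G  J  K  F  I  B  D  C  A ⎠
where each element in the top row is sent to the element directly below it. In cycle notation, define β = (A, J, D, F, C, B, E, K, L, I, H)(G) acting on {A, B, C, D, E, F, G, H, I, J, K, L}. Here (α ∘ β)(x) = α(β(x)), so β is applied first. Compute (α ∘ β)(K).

A

First apply β: β(K) = L, then α(L) = A. Thus (α ∘ β)(K) = A.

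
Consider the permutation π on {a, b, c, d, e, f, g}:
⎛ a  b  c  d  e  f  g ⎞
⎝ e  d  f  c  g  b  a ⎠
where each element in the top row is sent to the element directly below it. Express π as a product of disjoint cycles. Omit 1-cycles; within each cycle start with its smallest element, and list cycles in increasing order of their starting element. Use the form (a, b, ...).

(a, e, g)(b, d, c, f)

Start at a and follow images: a → e → g → a, giving the cycle (a, e, g).
Repeating from the next unused element and collecting all non-trivial cycles gives (a, e, g)(b, d, c, f).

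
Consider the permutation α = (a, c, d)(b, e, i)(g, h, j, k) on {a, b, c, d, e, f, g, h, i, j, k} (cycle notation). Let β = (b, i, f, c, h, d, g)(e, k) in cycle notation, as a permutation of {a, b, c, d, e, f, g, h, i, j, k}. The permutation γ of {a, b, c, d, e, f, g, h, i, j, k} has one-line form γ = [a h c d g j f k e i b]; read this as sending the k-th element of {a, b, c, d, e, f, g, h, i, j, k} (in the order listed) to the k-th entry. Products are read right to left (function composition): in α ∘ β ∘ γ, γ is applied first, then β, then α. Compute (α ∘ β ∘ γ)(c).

j

Apply the permutations in order: γ(c) = c, then β(c) = h, then α(h) = j. So (α ∘ β ∘ γ)(c) = j.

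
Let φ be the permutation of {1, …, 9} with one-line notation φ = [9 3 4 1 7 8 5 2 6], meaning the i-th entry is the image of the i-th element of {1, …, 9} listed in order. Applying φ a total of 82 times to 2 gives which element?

6

Tracing 2 → 3 → … returns to 2 after 7 steps, so 2 lies in a 7-cycle (1, 9, 6, 8, 2, 3, 4).
Powers repeat with period 7 on this cycle, and 82 mod 7 = 5, so φ^82(2) = φ^5(2).
Advancing 5 steps from 2: 2 → 3 → 4 → 1 → 9 → 6.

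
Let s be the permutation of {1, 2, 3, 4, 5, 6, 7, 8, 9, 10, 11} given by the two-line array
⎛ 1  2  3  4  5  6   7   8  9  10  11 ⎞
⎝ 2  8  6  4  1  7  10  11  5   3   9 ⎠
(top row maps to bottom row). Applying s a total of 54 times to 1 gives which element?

1

Tracing 1 → 2 → … returns to 1 after 6 steps, so 1 lies in a 6-cycle (1 2 8 11 9 5).
Since the cycle has length 6, s^54 acts on it the same as s^0 (54 mod 6 = 0).
So s^54(1) = 1.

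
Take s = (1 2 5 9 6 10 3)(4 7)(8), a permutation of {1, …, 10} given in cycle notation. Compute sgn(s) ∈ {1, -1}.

The cycle lengths are 7, 2, 1.
A cycle of length ℓ contributes ℓ−1 transpositions, so s is a product of 6 + 1 = 7 transpositions — odd.

-1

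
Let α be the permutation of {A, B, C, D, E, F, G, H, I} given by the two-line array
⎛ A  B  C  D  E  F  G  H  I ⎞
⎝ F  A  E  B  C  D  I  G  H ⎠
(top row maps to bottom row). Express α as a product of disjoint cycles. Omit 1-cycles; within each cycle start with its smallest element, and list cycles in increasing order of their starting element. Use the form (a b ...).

Iterating α from A gives A → F → D → B → A; that is the 4-cycle (A F D B).
Repeating from the next unused element and collecting all non-trivial cycles gives (A F D B)(C E)(G I H).

(A F D B)(C E)(G I H)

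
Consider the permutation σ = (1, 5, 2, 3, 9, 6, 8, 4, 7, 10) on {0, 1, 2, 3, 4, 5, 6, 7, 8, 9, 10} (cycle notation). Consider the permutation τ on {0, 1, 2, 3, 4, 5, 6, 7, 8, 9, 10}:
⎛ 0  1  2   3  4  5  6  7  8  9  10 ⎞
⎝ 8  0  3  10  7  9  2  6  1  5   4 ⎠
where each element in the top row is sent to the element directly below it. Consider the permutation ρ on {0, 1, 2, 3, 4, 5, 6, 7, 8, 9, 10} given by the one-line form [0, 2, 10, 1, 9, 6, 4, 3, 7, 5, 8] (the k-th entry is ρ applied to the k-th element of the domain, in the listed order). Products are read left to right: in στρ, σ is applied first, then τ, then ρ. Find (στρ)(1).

5

Apply the permutations in order: σ(1) = 5, then τ(5) = 9, then ρ(9) = 5. So (στρ)(1) = 5.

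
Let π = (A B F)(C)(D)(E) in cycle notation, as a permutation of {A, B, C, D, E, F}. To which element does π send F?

A

In the cycle (A B F), F is followed by A, so π(F) = A.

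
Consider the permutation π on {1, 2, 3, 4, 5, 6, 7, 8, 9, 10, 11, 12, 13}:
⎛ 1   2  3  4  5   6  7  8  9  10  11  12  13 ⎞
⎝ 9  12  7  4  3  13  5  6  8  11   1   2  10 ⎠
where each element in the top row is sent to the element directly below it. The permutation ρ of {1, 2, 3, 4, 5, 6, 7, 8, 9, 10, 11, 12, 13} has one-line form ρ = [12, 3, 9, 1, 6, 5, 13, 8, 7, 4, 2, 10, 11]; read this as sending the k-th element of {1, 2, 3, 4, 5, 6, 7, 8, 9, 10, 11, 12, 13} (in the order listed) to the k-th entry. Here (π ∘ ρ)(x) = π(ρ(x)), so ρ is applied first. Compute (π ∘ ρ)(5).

(π ∘ ρ)(5) = π(ρ(5)). ρ(5) = 6, then π(6) = 13. So (π ∘ ρ)(5) = 13.

13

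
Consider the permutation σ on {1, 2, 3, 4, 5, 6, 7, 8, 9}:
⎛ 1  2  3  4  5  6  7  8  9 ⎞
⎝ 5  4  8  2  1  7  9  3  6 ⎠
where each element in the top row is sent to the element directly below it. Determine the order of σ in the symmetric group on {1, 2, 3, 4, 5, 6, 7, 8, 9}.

The disjoint-cycle form of σ has cycle lengths 3, 2, 2, 2.
Since disjoint cycles commute, ord(σ) = lcm(3, 2, 2, 2) = 6.

6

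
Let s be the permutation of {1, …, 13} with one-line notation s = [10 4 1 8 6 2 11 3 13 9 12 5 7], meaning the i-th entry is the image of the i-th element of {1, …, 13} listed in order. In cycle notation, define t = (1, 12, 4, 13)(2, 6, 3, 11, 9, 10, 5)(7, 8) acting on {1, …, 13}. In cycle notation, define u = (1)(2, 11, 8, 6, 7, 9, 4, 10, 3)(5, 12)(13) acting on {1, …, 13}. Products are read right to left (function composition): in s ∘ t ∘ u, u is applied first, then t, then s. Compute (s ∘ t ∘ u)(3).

Chase 3: u(3) = 2; t(2) = 6; s(6) = 2. Hence (s ∘ t ∘ u)(3) = 2.

2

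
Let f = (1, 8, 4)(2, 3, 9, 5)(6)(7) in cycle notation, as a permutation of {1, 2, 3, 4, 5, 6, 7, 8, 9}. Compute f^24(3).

3 lies in the 4-cycle (2, 3, 9, 5).
Powers repeat with period 4 on this cycle, and 24 mod 4 = 0, so f^24(3) = f^0(3).
So f^24(3) = 3.

3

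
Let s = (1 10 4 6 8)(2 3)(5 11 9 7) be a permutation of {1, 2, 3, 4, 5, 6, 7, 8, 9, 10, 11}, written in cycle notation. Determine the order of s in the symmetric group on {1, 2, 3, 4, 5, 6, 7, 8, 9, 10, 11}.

The cycle type of s is (5, 4, 2).
Since disjoint cycles commute, ord(s) = lcm(5, 4, 2) = 20.

20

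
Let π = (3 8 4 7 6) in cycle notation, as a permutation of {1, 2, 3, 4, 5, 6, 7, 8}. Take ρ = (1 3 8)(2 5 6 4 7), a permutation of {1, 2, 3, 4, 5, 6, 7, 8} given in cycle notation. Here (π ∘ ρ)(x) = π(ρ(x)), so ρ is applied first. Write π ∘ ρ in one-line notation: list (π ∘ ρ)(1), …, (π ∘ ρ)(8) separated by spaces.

8 5 4 6 3 7 2 1

Chase each element through ρ then π: 1 → 3 → 8; 2 → 5 → 5; 3 → 8 → 4; 4 → 7 → 6; 5 → 6 → 3; 6 → 4 → 7; 7 → 2 → 2; 8 → 1 → 1.
Collecting the images, π ∘ ρ = [8 5 4 6 3 7 2 1].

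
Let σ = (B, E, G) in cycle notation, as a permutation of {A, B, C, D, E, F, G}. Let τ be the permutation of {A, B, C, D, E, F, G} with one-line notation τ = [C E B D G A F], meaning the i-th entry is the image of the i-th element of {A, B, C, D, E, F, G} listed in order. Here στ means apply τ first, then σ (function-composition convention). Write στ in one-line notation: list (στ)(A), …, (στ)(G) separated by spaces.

C G E D B A F

For each element, apply τ then σ: A → C → C; B → E → G; C → B → E; D → D → D; E → G → B; F → A → A; G → F → F.
Collecting the images, στ = [C G E D B A F].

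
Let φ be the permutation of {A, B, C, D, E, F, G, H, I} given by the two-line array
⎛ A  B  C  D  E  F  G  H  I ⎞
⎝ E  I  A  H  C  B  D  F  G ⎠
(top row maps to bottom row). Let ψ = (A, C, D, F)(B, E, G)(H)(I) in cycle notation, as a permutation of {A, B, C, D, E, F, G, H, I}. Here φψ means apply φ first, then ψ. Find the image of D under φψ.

H

(φψ)(D) = ψ(φ(D)). φ(D) = H, then ψ(H) = H. So (φψ)(D) = H.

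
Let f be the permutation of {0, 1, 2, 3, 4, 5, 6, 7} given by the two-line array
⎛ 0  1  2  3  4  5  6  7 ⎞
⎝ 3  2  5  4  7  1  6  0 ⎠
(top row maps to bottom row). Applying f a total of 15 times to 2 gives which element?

Tracing 2 → 5 → … returns to 2 after 3 steps, so 2 lies in a 3-cycle (1, 2, 5).
Since the cycle has length 3, f^15 acts on it the same as f^0 (15 mod 3 = 0).
So f^15(2) = 2.

2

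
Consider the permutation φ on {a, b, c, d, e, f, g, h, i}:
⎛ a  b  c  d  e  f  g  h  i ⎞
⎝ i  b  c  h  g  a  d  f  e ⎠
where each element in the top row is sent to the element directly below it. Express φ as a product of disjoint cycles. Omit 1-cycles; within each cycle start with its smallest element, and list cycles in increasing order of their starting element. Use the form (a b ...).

(a i e g d h f)

Start at a and follow images: a → i → e → g → d → h → f → a, giving the cycle (a i e g d h f).
Repeating from the next unused element and collecting all non-trivial cycles gives (a i e g d h f).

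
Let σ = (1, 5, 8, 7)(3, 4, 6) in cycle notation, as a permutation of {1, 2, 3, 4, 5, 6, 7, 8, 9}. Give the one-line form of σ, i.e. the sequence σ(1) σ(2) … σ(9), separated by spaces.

5 2 4 6 8 3 1 7 9

Each element maps to the next entry in its cycle (wrapping to the front): 1→5, 2→2, 3→4, 4→6, 5→8, 6→3, 7→1, 8→7, 9→9.
Listing these in domain order gives 5 2 4 6 8 3 1 7 9.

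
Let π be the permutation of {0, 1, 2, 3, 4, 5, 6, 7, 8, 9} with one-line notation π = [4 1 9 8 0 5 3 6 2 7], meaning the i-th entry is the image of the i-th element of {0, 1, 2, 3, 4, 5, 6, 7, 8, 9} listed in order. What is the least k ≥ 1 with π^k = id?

6

The disjoint-cycle form of π has cycle lengths 6, 2, 1, 1.
Since disjoint cycles commute, ord(π) = lcm(6, 2) = 6.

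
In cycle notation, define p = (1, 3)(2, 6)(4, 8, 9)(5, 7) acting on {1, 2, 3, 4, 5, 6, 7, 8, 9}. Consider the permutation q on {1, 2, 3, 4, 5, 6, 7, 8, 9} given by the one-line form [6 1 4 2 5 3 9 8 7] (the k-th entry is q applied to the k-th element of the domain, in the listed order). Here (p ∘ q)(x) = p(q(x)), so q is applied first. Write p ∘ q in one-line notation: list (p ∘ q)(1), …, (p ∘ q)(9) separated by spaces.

Chase each element through q then p: 1 → 6 → 2; 2 → 1 → 3; 3 → 4 → 8; 4 → 2 → 6; 5 → 5 → 7; 6 → 3 → 1; 7 → 9 → 4; 8 → 8 → 9; 9 → 7 → 5.
Collecting the images, p ∘ q = [2 3 8 6 7 1 4 9 5].

2 3 8 6 7 1 4 9 5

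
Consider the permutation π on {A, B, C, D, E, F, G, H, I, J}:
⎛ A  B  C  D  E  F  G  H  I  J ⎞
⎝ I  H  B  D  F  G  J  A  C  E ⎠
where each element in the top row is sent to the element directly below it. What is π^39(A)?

Tracing A → I → … returns to A after 5 steps, so A lies in a 5-cycle (A I C B H).
Powers repeat with period 5 on this cycle, and 39 mod 5 = 4, so π^39(A) = π^4(A).
Advancing 4 steps from A: A → I → C → B → H.

H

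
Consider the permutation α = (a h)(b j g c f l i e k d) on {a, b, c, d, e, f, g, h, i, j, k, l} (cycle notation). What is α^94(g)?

i

g lies in the 10-cycle (b j g c f l i e k d).
On a 10-cycle, α^10 is the identity, so α^94 = α^4 there (94 ≡ 4 mod 10).
Advancing 4 steps from g: g → c → f → l → i.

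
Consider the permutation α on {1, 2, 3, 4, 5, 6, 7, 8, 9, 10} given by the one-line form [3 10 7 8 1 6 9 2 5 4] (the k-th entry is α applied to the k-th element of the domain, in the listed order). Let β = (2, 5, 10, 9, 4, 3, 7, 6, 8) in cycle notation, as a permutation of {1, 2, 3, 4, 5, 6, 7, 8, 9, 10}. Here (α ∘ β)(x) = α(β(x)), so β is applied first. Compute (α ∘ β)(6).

β(6) = 8, then α(8) = 2; composing gives (α ∘ β)(6) = 2.

2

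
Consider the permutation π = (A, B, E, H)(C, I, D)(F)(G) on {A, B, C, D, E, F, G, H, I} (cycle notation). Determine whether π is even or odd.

The cycle lengths are 4, 3, 1, 1.
A cycle is odd iff its length is even; π has 1 even-length cycle, so sgn(π) = (−1)^1 and π is odd.

odd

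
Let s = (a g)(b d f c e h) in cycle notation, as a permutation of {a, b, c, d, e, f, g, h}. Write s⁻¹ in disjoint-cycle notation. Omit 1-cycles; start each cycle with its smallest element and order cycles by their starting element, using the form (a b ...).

If s sends a → b within a cycle, s⁻¹ sends b → a; equivalently, reverse each cycle.
After reversing and putting each cycle's least element first, s⁻¹ = (a g)(b h e c f d).

(a g)(b h e c f d)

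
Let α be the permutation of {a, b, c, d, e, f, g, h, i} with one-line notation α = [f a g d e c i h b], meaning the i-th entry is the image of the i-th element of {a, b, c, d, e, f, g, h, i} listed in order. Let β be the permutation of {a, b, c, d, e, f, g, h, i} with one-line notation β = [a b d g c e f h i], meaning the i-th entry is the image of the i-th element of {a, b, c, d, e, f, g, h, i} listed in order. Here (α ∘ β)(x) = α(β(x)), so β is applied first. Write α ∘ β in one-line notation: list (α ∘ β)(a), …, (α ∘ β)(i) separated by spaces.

(α ∘ β)(x) = α(β(x)). Computing each image: α(β(a)) = α(a) = f, α(β(b)) = α(b) = a, α(β(c)) = α(d) = d, α(β(d)) = α(g) = i, α(β(e)) = α(c) = g, α(β(f)) = α(e) = e, α(β(g)) = α(f) = c, α(β(h)) = α(h) = h, α(β(i)) = α(i) = b.
Hence α ∘ β = [f a d i g e c h b].

f a d i g e c h b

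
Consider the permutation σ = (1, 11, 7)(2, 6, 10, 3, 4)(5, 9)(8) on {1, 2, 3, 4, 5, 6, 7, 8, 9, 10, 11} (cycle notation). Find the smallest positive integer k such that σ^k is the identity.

The cycle type of σ is (5, 3, 2, 1).
The order of σ is the least common multiple of its cycle lengths: lcm(5, 3, 2) = 30.

30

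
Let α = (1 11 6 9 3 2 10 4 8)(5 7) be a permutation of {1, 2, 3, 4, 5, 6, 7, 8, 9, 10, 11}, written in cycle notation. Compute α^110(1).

1 lies in the 9-cycle (1 11 6 9 3 2 10 4 8).
Since the cycle has length 9, α^110 acts on it the same as α^2 (110 mod 9 = 2).
Stepping 2 places around the cycle: 1 → 11 → 6.

6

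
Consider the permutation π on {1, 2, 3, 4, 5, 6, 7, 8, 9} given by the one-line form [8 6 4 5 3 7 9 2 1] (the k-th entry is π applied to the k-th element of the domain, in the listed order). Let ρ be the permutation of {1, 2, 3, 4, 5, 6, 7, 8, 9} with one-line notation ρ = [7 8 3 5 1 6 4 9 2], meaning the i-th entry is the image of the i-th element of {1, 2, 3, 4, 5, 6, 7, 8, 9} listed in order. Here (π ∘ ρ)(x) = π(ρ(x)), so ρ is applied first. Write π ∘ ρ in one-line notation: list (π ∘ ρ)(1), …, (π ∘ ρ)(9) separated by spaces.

9 2 4 3 8 7 5 1 6

For each element, apply ρ then π: 1 → 7 → 9; 2 → 8 → 2; 3 → 3 → 4; 4 → 5 → 3; 5 → 1 → 8; 6 → 6 → 7; 7 → 4 → 5; 8 → 9 → 1; 9 → 2 → 6.
So π ∘ ρ in one-line form is 9 2 4 3 8 7 5 1 6.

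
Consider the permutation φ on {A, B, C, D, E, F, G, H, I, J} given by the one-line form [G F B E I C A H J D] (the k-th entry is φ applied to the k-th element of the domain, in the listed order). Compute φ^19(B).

F

Tracing B → F → … returns to B after 3 steps, so B lies in a 3-cycle (B F C).
On a 3-cycle, φ^3 is the identity, so φ^19 = φ^1 there (19 ≡ 1 mod 3).
Advancing 1 step from B: B → F.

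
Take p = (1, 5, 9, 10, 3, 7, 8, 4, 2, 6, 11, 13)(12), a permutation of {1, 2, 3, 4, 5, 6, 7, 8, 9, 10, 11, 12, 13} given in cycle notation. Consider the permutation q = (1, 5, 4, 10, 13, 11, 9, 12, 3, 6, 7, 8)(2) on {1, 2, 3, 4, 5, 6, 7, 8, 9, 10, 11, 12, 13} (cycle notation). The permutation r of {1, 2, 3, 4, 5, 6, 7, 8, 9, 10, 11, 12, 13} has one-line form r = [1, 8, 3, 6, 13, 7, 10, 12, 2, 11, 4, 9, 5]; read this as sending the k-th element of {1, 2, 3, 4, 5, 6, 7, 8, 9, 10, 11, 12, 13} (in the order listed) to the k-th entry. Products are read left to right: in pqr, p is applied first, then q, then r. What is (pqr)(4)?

(pqr)(4) = r(q(p(4))). p(4) = 2, then q(2) = 2, then r(2) = 8, so the result is 8.

8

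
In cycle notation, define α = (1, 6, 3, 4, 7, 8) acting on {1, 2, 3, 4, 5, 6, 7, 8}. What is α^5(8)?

8 lies in the 6-cycle (1, 6, 3, 4, 7, 8).
Advancing 5 steps from 8: 8 → 1 → 6 → 3 → 4 → 7.

7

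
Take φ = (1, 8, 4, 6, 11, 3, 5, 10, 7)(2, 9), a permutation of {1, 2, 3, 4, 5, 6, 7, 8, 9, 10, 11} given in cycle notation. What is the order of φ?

18

The disjoint cycles have lengths 9, 2.
Since disjoint cycles commute, ord(φ) = lcm(9, 2) = 18.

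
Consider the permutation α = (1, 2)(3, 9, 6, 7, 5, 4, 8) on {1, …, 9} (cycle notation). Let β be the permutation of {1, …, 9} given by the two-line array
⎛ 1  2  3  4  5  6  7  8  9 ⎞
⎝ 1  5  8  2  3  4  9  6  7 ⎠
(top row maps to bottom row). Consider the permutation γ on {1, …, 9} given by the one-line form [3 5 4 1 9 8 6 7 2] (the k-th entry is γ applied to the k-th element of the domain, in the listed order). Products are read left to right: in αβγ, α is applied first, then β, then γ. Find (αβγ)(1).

(αβγ)(1) = γ(β(α(1))). α(1) = 2, then β(2) = 5, then γ(5) = 9, so the result is 9.

9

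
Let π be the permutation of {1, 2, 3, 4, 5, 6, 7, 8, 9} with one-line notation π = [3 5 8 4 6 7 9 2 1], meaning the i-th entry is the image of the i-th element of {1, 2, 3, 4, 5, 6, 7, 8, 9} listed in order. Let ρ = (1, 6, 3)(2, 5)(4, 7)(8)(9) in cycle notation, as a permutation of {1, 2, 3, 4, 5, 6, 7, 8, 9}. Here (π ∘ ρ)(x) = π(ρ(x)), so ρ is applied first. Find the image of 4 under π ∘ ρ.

First apply ρ: ρ(4) = 7, then π(7) = 9. Thus (π ∘ ρ)(4) = 9.

9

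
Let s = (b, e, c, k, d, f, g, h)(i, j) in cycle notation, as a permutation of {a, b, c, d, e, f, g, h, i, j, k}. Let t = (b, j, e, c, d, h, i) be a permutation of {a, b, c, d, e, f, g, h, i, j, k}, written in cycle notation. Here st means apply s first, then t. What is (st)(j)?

b

(st)(j) = t(s(j)). s(j) = i, then t(i) = b. So (st)(j) = b.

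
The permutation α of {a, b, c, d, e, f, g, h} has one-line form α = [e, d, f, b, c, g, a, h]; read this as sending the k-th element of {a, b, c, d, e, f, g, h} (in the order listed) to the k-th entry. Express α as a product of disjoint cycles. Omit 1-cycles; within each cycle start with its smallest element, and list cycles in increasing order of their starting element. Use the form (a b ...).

Start at a and follow images: a → e → c → f → g → a, giving the cycle (a e c f g).
Repeating from the next unused element and collecting all non-trivial cycles gives (a e c f g)(b d).

(a e c f g)(b d)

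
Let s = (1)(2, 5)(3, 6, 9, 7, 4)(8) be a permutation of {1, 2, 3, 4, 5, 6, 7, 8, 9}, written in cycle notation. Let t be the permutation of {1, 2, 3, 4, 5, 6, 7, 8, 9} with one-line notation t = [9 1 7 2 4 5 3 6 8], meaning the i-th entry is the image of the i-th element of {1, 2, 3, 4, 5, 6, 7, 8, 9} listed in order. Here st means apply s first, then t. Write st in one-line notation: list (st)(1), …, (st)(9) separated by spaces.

Chase each element through s then t: 1 → 1 → 9; 2 → 5 → 4; 3 → 6 → 5; 4 → 3 → 7; 5 → 2 → 1; 6 → 9 → 8; 7 → 4 → 2; 8 → 8 → 6; 9 → 7 → 3.
Collecting the images, st = [9 4 5 7 1 8 2 6 3].

9 4 5 7 1 8 2 6 3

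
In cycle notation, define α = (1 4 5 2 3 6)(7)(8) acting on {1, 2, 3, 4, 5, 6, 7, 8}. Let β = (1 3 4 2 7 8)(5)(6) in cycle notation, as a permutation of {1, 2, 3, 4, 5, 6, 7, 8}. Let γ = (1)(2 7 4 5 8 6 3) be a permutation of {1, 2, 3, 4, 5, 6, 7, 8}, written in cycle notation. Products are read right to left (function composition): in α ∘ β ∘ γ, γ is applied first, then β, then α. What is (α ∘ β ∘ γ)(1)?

Apply the permutations in order: γ(1) = 1, then β(1) = 3, then α(3) = 6. So (α ∘ β ∘ γ)(1) = 6.

6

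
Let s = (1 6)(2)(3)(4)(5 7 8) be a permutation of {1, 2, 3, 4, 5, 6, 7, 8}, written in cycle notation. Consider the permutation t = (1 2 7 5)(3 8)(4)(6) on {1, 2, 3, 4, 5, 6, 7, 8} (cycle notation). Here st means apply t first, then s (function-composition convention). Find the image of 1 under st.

2

(st)(1) = s(t(1)). t(1) = 2, then s(2) = 2. So (st)(1) = 2.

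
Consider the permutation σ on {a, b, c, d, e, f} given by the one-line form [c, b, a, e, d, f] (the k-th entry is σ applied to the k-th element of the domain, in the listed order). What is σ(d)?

d is element number 4 of the domain, and entry number 4 of the one-line form is e, so σ(d) = e.

e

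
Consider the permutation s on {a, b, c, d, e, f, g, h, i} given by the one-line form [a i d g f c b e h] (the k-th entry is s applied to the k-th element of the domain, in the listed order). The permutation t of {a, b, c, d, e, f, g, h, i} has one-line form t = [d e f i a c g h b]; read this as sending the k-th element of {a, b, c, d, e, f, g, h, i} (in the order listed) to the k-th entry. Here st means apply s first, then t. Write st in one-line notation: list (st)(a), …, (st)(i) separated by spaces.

d b i g c f e a h

(st)(x) = t(s(x)). Computing each image: t(s(a)) = t(a) = d, t(s(b)) = t(i) = b, t(s(c)) = t(d) = i, t(s(d)) = t(g) = g, t(s(e)) = t(f) = c, t(s(f)) = t(c) = f, t(s(g)) = t(b) = e, t(s(h)) = t(e) = a, t(s(i)) = t(h) = h.
Hence st = [d b i g c f e a h].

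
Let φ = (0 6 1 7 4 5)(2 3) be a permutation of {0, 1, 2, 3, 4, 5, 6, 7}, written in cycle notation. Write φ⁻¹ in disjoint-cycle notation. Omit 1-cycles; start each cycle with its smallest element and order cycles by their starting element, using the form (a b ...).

Inverting a permutation written in cycle notation just reverses the order within every cycle.
Reversing each cycle of φ and rotating so the smallest element leads gives (0 5 4 7 1 6)(2 3).

(0 5 4 7 1 6)(2 3)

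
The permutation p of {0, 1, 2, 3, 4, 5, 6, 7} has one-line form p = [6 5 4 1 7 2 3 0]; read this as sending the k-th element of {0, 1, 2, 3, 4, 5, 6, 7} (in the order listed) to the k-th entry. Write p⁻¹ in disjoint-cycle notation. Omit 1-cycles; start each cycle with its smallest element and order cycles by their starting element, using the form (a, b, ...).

(0, 7, 4, 2, 5, 1, 3, 6)

The cycle decomposition of p is (0, 6, 3, 1, 5, 2, 4, 7).
Reversing each cycle (and rotating so the smallest element leads) gives p⁻¹ = (0, 7, 4, 2, 5, 1, 3, 6).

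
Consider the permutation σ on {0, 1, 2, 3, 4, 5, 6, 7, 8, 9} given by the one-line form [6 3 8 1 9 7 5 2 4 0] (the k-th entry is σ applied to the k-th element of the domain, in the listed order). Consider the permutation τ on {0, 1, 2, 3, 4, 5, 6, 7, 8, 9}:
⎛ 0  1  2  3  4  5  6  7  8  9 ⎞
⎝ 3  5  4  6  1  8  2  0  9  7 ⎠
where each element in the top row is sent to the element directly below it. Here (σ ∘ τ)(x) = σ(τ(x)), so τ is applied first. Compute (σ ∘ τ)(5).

τ(5) = 8, then σ(8) = 4; composing gives (σ ∘ τ)(5) = 4.

4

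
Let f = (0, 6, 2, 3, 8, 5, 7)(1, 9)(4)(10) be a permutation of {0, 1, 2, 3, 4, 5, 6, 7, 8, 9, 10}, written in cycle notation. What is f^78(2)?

2 lies in the 7-cycle (0, 6, 2, 3, 8, 5, 7).
Powers repeat with period 7 on this cycle, and 78 mod 7 = 1, so f^78(2) = f^1(2).
Stepping 1 place around the cycle: 2 → 3.

3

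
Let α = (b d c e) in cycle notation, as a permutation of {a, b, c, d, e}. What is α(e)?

In the cycle (b d c e), e is followed by b, so α(e) = b.

b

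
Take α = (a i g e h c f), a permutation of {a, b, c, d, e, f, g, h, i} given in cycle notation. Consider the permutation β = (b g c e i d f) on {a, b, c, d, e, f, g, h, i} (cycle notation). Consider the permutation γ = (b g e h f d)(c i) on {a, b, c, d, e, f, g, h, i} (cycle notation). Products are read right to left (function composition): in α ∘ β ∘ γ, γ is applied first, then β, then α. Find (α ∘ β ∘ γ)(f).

a

(α ∘ β ∘ γ)(f) = α(β(γ(f))). γ(f) = d, then β(d) = f, then α(f) = a, so the result is a.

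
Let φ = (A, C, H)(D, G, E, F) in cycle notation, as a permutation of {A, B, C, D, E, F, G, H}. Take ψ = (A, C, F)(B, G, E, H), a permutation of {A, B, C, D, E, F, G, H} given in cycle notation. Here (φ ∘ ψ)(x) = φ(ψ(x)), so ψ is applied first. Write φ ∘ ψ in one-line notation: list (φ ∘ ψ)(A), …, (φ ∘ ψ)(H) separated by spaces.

H E D G A C F B

For each element, apply ψ then φ: A → C → H; B → G → E; C → F → D; D → D → G; E → H → A; F → A → C; G → E → F; H → B → B.
So φ ∘ ψ in one-line form is H E D G A C F B.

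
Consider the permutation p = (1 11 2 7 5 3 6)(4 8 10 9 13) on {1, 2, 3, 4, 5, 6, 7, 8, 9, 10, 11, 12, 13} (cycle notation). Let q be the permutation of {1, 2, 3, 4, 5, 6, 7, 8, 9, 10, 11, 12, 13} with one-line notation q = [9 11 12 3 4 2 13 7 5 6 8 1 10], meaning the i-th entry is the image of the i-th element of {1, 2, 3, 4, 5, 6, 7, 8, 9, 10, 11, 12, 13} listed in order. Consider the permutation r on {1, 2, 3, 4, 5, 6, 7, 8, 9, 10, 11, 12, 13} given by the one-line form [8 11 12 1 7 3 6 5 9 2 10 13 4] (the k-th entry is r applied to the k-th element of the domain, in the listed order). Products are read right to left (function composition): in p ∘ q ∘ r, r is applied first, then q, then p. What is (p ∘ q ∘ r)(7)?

7

Apply the permutations in order: r(7) = 6, then q(6) = 2, then p(2) = 7. So (p ∘ q ∘ r)(7) = 7.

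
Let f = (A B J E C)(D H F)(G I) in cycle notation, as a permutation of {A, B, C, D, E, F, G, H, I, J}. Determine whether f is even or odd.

The cycle lengths are 5, 3, 2.
A cycle of length ℓ contributes ℓ−1 transpositions, so f is a product of 4 + 2 + 1 = 7 transpositions — odd.

odd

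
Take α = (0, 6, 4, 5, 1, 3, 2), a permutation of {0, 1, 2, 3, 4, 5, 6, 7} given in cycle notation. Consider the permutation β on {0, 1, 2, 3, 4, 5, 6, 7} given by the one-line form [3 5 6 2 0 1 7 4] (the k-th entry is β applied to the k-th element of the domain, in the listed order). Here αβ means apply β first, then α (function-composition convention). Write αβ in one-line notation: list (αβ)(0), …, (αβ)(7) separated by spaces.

2 1 4 0 6 3 7 5

For each element, apply β then α: 0 → 3 → 2; 1 → 5 → 1; 2 → 6 → 4; 3 → 2 → 0; 4 → 0 → 6; 5 → 1 → 3; 6 → 7 → 7; 7 → 4 → 5.
So αβ in one-line form is 2 1 4 0 6 3 7 5.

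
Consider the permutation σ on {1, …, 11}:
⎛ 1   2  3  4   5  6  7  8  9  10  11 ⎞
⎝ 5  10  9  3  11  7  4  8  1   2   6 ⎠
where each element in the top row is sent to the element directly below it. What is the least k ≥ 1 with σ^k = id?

Decomposing into disjoint cycles gives cycle lengths 8, 2, 1.
The order of σ is the least common multiple of its cycle lengths: lcm(8, 2) = 8.

8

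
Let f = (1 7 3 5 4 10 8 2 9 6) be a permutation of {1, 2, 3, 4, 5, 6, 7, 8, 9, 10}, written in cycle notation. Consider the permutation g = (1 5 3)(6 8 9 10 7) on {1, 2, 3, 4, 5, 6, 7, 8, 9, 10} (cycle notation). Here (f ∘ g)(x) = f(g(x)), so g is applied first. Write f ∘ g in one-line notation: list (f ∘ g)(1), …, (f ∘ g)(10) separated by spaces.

Chase each element through g then f: 1 → 5 → 4; 2 → 2 → 9; 3 → 1 → 7; 4 → 4 → 10; 5 → 3 → 5; 6 → 8 → 2; 7 → 6 → 1; 8 → 9 → 6; 9 → 10 → 8; 10 → 7 → 3.
So f ∘ g in one-line form is 4 9 7 10 5 2 1 6 8 3.

4 9 7 10 5 2 1 6 8 3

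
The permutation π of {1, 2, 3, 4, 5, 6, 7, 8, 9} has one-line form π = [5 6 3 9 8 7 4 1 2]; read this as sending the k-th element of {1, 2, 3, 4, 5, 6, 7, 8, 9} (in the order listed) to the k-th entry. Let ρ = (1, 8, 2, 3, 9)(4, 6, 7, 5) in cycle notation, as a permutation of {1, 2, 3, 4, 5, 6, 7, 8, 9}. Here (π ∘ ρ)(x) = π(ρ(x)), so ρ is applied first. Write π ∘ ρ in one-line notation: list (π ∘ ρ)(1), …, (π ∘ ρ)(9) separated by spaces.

1 3 2 7 9 4 8 6 5

(π ∘ ρ)(x) = π(ρ(x)). Computing each image: π(ρ(1)) = π(8) = 1, π(ρ(2)) = π(3) = 3, π(ρ(3)) = π(9) = 2, π(ρ(4)) = π(6) = 7, π(ρ(5)) = π(4) = 9, π(ρ(6)) = π(7) = 4, π(ρ(7)) = π(5) = 8, π(ρ(8)) = π(2) = 6, π(ρ(9)) = π(1) = 5.
Hence π ∘ ρ = [1 3 2 7 9 4 8 6 5].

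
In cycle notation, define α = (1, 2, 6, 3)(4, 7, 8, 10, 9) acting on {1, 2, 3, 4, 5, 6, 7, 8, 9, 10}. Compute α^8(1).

1 lies in the 4-cycle (1, 2, 6, 3).
Since the cycle has length 4, α^8 acts on it the same as α^0 (8 mod 4 = 0).
So α^8(1) = 1.

1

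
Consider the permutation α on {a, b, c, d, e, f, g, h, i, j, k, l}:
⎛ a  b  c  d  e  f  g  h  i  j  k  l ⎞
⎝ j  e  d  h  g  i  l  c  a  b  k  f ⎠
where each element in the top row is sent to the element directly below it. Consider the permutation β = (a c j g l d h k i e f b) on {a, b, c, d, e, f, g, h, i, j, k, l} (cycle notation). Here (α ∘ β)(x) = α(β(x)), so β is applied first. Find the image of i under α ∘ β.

g

First apply β: β(i) = e, then α(e) = g. Thus (α ∘ β)(i) = g.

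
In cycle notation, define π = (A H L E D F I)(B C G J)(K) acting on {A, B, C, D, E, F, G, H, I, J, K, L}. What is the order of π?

28

The cycle type of π is (7, 4, 1).
The order is lcm(7, 4) = 28.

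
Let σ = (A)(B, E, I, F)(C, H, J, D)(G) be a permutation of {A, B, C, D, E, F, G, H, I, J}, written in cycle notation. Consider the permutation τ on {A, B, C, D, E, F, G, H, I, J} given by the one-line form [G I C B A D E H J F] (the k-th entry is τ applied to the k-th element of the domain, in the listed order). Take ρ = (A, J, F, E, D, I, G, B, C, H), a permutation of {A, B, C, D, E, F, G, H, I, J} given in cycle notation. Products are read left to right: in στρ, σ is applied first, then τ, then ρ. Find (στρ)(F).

Apply the permutations in order: σ(F) = B, then τ(B) = I, then ρ(I) = G. So (στρ)(F) = G.

G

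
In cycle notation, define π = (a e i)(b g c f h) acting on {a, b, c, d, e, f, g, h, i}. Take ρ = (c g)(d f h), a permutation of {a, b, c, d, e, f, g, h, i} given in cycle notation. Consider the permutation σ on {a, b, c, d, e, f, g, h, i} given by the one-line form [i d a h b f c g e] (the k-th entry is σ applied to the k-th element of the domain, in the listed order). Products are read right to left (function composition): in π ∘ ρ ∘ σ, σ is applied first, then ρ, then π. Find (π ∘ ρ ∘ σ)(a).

Chase a: σ(a) = i; ρ(i) = i; π(i) = a. Hence (π ∘ ρ ∘ σ)(a) = a.

a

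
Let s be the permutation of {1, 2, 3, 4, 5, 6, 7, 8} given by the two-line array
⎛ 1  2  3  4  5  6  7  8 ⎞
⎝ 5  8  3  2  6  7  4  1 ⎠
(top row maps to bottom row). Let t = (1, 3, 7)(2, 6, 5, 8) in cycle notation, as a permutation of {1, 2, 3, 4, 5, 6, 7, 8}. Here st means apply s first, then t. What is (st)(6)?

(st)(6) = t(s(6)). s(6) = 7, then t(7) = 1. So (st)(6) = 1.

1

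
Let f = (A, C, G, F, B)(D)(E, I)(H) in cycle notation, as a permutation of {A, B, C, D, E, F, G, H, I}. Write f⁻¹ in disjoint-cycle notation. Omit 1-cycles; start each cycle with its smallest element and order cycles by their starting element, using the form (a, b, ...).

Inverting a permutation written in cycle notation just reverses the order within every cycle.
Reversing each cycle of f and rotating so the smallest element leads gives (A, B, F, G, C)(E, I).

(A, B, F, G, C)(E, I)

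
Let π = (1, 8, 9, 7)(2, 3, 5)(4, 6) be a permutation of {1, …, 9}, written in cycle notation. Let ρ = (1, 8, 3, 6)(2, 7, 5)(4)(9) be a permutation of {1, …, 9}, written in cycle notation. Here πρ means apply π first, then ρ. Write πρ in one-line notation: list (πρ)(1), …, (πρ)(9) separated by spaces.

3 6 2 1 7 4 8 9 5

Chase each element through π then ρ: 1 → 8 → 3; 2 → 3 → 6; 3 → 5 → 2; 4 → 6 → 1; 5 → 2 → 7; 6 → 4 → 4; 7 → 1 → 8; 8 → 9 → 9; 9 → 7 → 5.
So πρ in one-line form is 3 6 2 1 7 4 8 9 5.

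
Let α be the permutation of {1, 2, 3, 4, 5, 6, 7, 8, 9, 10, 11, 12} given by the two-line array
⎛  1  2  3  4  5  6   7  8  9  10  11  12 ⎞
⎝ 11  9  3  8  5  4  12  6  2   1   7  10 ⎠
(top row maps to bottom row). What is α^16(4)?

8

Tracing 4 → 8 → … returns to 4 after 3 steps, so 4 lies in a 3-cycle (4 8 6).
Powers repeat with period 3 on this cycle, and 16 mod 3 = 1, so α^16(4) = α^1(4).
Advancing 1 step from 4: 4 → 8.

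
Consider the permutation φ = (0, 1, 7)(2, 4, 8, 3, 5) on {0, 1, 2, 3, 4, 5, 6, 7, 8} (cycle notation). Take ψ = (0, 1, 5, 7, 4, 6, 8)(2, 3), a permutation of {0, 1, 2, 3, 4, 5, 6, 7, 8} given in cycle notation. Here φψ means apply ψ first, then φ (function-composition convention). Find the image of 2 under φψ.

5

First apply ψ: ψ(2) = 3, then φ(3) = 5. Thus (φψ)(2) = 5.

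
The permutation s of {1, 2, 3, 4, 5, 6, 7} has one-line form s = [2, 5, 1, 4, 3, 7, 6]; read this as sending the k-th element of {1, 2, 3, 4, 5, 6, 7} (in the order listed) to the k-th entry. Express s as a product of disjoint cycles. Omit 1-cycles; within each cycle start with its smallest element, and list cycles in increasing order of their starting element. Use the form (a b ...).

(1 2 5 3)(6 7)

Start at 1 and follow images: 1 → 2 → 5 → 3 → 1, giving the cycle (1 2 5 3).
Repeating from the next unused element and collecting all non-trivial cycles gives (1 2 5 3)(6 7).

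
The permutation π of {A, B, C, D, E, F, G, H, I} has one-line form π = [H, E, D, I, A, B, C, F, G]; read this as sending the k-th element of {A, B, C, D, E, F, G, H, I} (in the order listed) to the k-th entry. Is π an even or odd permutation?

odd

In disjoint-cycle form the cycle lengths are 5, 4.
A cycle of length ℓ contributes ℓ−1 transpositions, so π is a product of 4 + 3 = 7 transpositions — odd.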